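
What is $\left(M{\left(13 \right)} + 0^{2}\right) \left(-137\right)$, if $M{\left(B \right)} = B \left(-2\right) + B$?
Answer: $1781$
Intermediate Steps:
$M{\left(B \right)} = - B$ ($M{\left(B \right)} = - 2 B + B = - B$)
$\left(M{\left(13 \right)} + 0^{2}\right) \left(-137\right) = \left(\left(-1\right) 13 + 0^{2}\right) \left(-137\right) = \left(-13 + 0\right) \left(-137\right) = \left(-13\right) \left(-137\right) = 1781$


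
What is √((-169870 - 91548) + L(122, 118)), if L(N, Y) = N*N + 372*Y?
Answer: I*√202638 ≈ 450.15*I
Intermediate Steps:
L(N, Y) = N² + 372*Y
√((-169870 - 91548) + L(122, 118)) = √((-169870 - 91548) + (122² + 372*118)) = √(-261418 + (14884 + 43896)) = √(-261418 + 58780) = √(-202638) = I*√202638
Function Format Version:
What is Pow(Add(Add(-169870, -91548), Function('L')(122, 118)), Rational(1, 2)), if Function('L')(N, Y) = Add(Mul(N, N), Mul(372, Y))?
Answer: Mul(I, Pow(202638, Rational(1, 2))) ≈ Mul(450.15, I)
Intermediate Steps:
Function('L')(N, Y) = Add(Pow(N, 2), Mul(372, Y))
Pow(Add(Add(-169870, -91548), Function('L')(122, 118)), Rational(1, 2)) = Pow(Add(Add(-169870, -91548), Add(Pow(122, 2), Mul(372, 118))), Rational(1, 2)) = Pow(Add(-261418, Add(14884, 43896)), Rational(1, 2)) = Pow(Add(-261418, 58780), Rational(1, 2)) = Pow(-202638, Rational(1, 2)) = Mul(I, Pow(202638, Rational(1, 2)))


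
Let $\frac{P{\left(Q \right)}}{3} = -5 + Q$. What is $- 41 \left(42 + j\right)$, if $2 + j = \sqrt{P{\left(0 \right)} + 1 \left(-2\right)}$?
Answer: $-1640 - 41 i \sqrt{17} \approx -1640.0 - 169.05 i$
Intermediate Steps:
$P{\left(Q \right)} = -15 + 3 Q$ ($P{\left(Q \right)} = 3 \left(-5 + Q\right) = -15 + 3 Q$)
$j = -2 + i \sqrt{17}$ ($j = -2 + \sqrt{\left(-15 + 3 \cdot 0\right) + 1 \left(-2\right)} = -2 + \sqrt{\left(-15 + 0\right) - 2} = -2 + \sqrt{-15 - 2} = -2 + \sqrt{-17} = -2 + i \sqrt{17} \approx -2.0 + 4.1231 i$)
$- 41 \left(42 + j\right) = - 41 \left(42 - \left(2 - i \sqrt{17}\right)\right) = - 41 \left(40 + i \sqrt{17}\right) = -1640 - 41 i \sqrt{17}$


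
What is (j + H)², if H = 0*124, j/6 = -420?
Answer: 6350400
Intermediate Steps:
j = -2520 (j = 6*(-420) = -2520)
H = 0
(j + H)² = (-2520 + 0)² = (-2520)² = 6350400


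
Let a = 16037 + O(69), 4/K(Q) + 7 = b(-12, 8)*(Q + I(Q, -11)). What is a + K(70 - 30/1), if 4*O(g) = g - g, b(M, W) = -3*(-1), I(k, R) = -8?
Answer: 1427297/89 ≈ 16037.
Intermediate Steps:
b(M, W) = 3
O(g) = 0 (O(g) = (g - g)/4 = (¼)*0 = 0)
K(Q) = 4/(-31 + 3*Q) (K(Q) = 4/(-7 + 3*(Q - 8)) = 4/(-7 + 3*(-8 + Q)) = 4/(-7 + (-24 + 3*Q)) = 4/(-31 + 3*Q))
a = 16037 (a = 16037 + 0 = 16037)
a + K(70 - 30/1) = 16037 + 4/(-31 + 3*(70 - 30/1)) = 16037 + 4/(-31 + 3*(70 - 30*1)) = 16037 + 4/(-31 + 3*(70 - 30)) = 16037 + 4/(-31 + 3*40) = 16037 + 4/(-31 + 120) = 16037 + 4/89 = 1427297/89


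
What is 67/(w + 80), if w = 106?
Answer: 67/186 ≈ 0.36022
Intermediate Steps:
67/(w + 80) = 67/(106 + 80) = 67/186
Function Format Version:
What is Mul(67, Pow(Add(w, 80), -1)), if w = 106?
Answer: Rational(67, 186) ≈ 0.36022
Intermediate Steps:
Mul(67, Pow(Add(w, 80), -1)) = Mul(67, Pow(Add(106, 80), -1)) = Mul(67, Pow(186, -1)) = Mul(67, Rational(1, 186)) = Rational(67, 186)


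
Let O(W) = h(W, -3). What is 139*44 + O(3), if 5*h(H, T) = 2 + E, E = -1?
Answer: 30581/5 ≈ 6116.2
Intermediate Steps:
h(H, T) = ⅕ (h(H, T) = (2 - 1)/5 = (⅕)*1 = ⅕)
O(W) = ⅕
139*44 + O(3) = 139*44 + ⅕ = 6116 + ⅕ = 30581/5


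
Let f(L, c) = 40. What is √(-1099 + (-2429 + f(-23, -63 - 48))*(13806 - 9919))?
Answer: I*√9287142 ≈ 3047.5*I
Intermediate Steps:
√(-1099 + (-2429 + f(-23, -63 - 48))*(13806 - 9919)) = √(-1099 + (-2429 + 40)*(13806 - 9919)) = √(-1099 - 2389*3887) = √(-1099 - 9286043) = √(-9287142) = I*√9287142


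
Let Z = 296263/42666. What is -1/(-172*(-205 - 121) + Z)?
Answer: -42666/2392664215 ≈ -1.7832e-5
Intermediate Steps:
Z = 296263/42666 (Z = 296263*(1/42666) = 296263/42666 ≈ 6.9438)
-1/(-172*(-205 - 121) + Z) = -1/(-172*(-205 - 121) + 296263/42666) = -1/(-172*(-326) + 296263/42666) = -1/(56072 + 296263/42666) = -1/2392664215/42666 = -1*42666/2392664215 = -42666/2392664215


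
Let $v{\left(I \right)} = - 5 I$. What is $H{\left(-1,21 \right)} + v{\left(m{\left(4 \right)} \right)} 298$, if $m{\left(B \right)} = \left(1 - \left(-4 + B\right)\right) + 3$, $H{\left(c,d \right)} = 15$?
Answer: $-5945$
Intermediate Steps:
$m{\left(B \right)} = 8 - B$ ($m{\left(B \right)} = \left(5 - B\right) + 3 = 8 - B$)
$H{\left(-1,21 \right)} + v{\left(m{\left(4 \right)} \right)} 298 = 15 + - 5 \left(8 - 4\right) 298 = 15 + \left(-5\right) 4 \cdot 298 = 15 - 5960 = -5945$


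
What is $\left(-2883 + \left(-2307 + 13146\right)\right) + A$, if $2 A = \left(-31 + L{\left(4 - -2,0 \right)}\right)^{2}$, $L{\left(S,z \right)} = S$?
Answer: $\frac{16537}{2} \approx 8268.5$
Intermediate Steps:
$A = \frac{625}{2}$ ($A = \frac{\left(-31 + \left(4 - -2\right)\right)^{2}}{2} = \frac{\left(-31 + \left(4 + 2\right)\right)^{2}}{2} = \frac{\left(-31 + 6\right)^{2}}{2} = \frac{\left(-25\right)^{2}}{2} = \frac{1}{2} \cdot 625 = \frac{625}{2} \approx 312.5$)
$\left(-2883 + \left(-2307 + 13146\right)\right) + A = \left(-2883 + \left(-2307 + 13146\right)\right) + \frac{625}{2} = \left(-2883 + 10839\right) + \frac{625}{2} = 7956 + \frac{625}{2} = \frac{16537}{2}$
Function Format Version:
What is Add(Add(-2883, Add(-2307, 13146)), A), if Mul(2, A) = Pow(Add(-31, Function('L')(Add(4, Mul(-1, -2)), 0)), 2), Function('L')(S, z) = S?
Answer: Rational(16537, 2) ≈ 8268.5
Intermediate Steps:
A = Rational(625, 2) (A = Mul(Rational(1, 2), Pow(Add(-31, Add(4, Mul(-1, -2))), 2)) = Mul(Rational(1, 2), Pow(Add(-31, Add(4, 2)), 2)) = Mul(Rational(1, 2), Pow(Add(-31, 6), 2)) = Mul(Rational(1, 2), Pow(-25, 2)) = Mul(Rational(1, 2), 625) = Rational(625, 2) ≈ 312.50)
Add(Add(-2883, Add(-2307, 13146)), A) = Add(Add(-2883, Add(-2307, 13146)), Rational(625, 2)) = Add(Add(-2883, 10839), Rational(625, 2)) = Add(7956, Rational(625, 2)) = Rational(16537, 2)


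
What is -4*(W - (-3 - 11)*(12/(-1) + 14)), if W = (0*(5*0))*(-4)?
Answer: -112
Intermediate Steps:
W = 0 (W = (0*0)*(-4) = 0*(-4) = 0)
-4*(W - (-3 - 11)*(12/(-1) + 14)) = -4*(0 - (-3 - 11)*(12/(-1) + 14)) = -4*(0 - (-14)*(12*(-1) + 14)) = -4*(0 - (-14)*(-12 + 14)) = -4*(0 - (-14)*2) = -4*(0 - 1*(-28)) = -4*(0 + 28) = -4*28 = -112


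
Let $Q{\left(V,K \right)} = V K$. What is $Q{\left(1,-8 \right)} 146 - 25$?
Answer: $-1193$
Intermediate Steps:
$Q{\left(V,K \right)} = K V$
$Q{\left(1,-8 \right)} 146 - 25 = \left(-8\right) 1 \cdot 146 - 25 = \left(-8\right) 146 - 25 = -1168 - 25 = -1193$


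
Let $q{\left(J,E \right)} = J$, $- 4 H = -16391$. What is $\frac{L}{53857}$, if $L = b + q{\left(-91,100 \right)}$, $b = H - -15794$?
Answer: $\frac{79203}{215428} \approx 0.36765$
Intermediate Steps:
$H = \frac{16391}{4}$ ($H = \left(- \frac{1}{4}\right) \left(-16391\right) = \frac{16391}{4} \approx 4097.8$)
$b = \frac{79567}{4}$ ($b = \frac{16391}{4} - -15794 = \frac{16391}{4} + 15794 = \frac{79567}{4} \approx 19892.0$)
$L = \frac{79203}{4}$ ($L = \frac{79567}{4} - 91 = \frac{79203}{4} \approx 19801.0$)
$\frac{L}{53857} = \frac{79203}{4 \cdot 53857} = \frac{79203}{4} \cdot \frac{1}{53857} = \frac{79203}{215428}$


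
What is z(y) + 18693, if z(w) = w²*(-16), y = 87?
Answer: -102411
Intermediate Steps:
z(w) = -16*w²
z(y) + 18693 = -16*87² + 18693 = -16*7569 + 18693 = -121104 + 18693 = -102411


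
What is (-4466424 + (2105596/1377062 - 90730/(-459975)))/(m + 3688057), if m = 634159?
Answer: -35363685193262093/34221906616688565 ≈ -1.0334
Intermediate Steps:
(-4466424 + (2105596/1377062 - 90730/(-459975)))/(m + 3688057) = (-4466424 + (2105596/1377062 - 90730/(-459975)))/(634159 + 3688057) = (-4466424 + (2105596*(1/1377062) - 90730*(-1/459975)))/4322216 = (-4466424 + (1052798/688531 + 18146/91995))*(1/4322216) = (-4466424 + 109346235536/63341409345)*(1/4322216) = -282909481546096744/63341409345*1/4322216 = -35363685193262093/34221906616688565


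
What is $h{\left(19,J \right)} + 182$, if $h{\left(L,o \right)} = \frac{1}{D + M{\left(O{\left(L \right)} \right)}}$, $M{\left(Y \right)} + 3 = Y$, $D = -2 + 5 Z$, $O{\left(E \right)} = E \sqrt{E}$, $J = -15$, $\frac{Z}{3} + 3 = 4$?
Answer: $\frac{1230128}{6759} + \frac{19 \sqrt{19}}{6759} \approx 182.01$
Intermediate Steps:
$Z = 3$ ($Z = -9 + 3 \cdot 4 = -9 + 12 = 3$)
$O{\left(E \right)} = E^{\frac{3}{2}}$
$D = 13$ ($D = -2 + 5 \cdot 3 = -2 + 15 = 13$)
$M{\left(Y \right)} = -3 + Y$
$h{\left(L,o \right)} = \frac{1}{10 + L^{\frac{3}{2}}}$ ($h{\left(L,o \right)} = \frac{1}{13 + \left(-3 + L^{\frac{3}{2}}\right)} = \frac{1}{10 + L^{\frac{3}{2}}}$)
$h{\left(19,J \right)} + 182 = \frac{1}{10 + 19^{\frac{3}{2}}} + 182 = \frac{1}{10 + 19 \sqrt{19}} + 182 = 182 + \frac{1}{10 + 19 \sqrt{19}}$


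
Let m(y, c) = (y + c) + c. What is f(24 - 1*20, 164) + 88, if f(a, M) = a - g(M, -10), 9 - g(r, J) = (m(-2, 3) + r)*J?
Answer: -1597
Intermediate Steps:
m(y, c) = y + 2*c (m(y, c) = (c + y) + c = y + 2*c)
g(r, J) = 9 - J*(4 + r) (g(r, J) = 9 - ((-2 + 2*3) + r)*J = 9 - ((-2 + 6) + r)*J = 9 - (4 + r)*J = 9 - J*(4 + r))
f(a, M) = -49 + a - 10*M (f(a, M) = a - (9 - 4*(-10) - 1*(-10)*M) = a - (9 + 40 + 10*M) = a - (49 + 10*M) = a + (-49 - 10*M) = -49 + a - 10*M)
f(24 - 1*20, 164) + 88 = (-49 + (24 - 1*20) - 10*164) + 88 = (-49 + (24 - 20) - 1640) + 88 = (-49 + 4 - 1640) + 88 = -1685 + 88 = -1597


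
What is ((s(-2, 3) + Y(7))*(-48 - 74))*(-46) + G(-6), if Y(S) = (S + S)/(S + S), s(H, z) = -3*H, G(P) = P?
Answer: 39278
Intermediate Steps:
Y(S) = 1 (Y(S) = (2*S)/((2*S)) = (2*S)*(1/(2*S)) = 1)
((s(-2, 3) + Y(7))*(-48 - 74))*(-46) + G(-6) = ((-3*(-2) + 1)*(-48 - 74))*(-46) - 6 = ((6 + 1)*(-122))*(-46) - 6 = (7*(-122))*(-46) - 6 = -854*(-46) - 6 = 39284 - 6 = 39278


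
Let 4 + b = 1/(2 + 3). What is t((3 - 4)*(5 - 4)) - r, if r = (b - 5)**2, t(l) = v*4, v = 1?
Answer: -1836/25 ≈ -73.440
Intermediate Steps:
b = -19/5 (b = -4 + 1/(2 + 3) = -4 + 1/5 = -19/5 ≈ -3.8000)
t(l) = 4 (t(l) = 1*4 = 4)
r = 1936/25 (r = (-19/5 - 5)**2 = (-44/5)**2 = 1936/25 ≈ 77.440)
t((3 - 4)*(5 - 4)) - r = 4 - 1*1936/25 = 4 - 1936/25 = -1836/25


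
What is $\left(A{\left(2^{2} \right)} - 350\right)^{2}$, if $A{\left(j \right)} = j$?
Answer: $119716$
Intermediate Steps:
$\left(A{\left(2^{2} \right)} - 350\right)^{2} = \left(2^{2} - 350\right)^{2} = \left(4 - 350\right)^{2} = \left(-346\right)^{2} = 119716$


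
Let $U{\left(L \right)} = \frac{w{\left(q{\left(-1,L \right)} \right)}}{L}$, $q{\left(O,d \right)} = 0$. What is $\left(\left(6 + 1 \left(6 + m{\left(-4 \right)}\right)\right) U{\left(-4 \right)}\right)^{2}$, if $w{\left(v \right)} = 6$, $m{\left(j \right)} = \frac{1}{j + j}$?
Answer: $\frac{81225}{256} \approx 317.29$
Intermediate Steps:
$m{\left(j \right)} = \frac{1}{2 j}$
$U{\left(L \right)} = \frac{6}{L}$
$\left(\left(6 + 1 \left(6 + m{\left(-4 \right)}\right)\right) U{\left(-4 \right)}\right)^{2} = \left(\left(6 + 1 \left(6 + \frac{1}{2 \left(-4\right)}\right)\right) \frac{6}{-4}\right)^{2} = \left(\left(6 + 1 \left(6 + \frac{1}{2} \left(- \frac{1}{4}\right)\right)\right) 6 \left(- \frac{1}{4}\right)\right)^{2} = \left(\left(6 + 1 \left(6 - \frac{1}{8}\right)\right) \left(- \frac{3}{2}\right)\right)^{2} = \left(\left(6 + 1 \cdot \frac{47}{8}\right) \left(- \frac{3}{2}\right)\right)^{2} = \left(\left(6 + \frac{47}{8}\right) \left(- \frac{3}{2}\right)\right)^{2} = \left(\frac{95}{8} \left(- \frac{3}{2}\right)\right)^{2} = \left(- \frac{285}{16}\right)^{2} = \frac{81225}{256}$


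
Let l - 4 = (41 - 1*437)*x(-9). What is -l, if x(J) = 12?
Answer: 4748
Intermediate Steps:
l = -4748 (l = 4 + (41 - 1*437)*12 = 4 + (41 - 437)*12 = 4 - 396*12 = 4 - 4752 = -4748)
-l = -1*(-4748) = 4748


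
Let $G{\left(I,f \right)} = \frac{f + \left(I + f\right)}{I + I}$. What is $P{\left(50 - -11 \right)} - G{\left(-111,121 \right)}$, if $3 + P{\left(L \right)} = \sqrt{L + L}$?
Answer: $- \frac{535}{222} + \sqrt{122} \approx 8.6355$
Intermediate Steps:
$G{\left(I,f \right)} = \frac{I + 2 f}{2 I}$
$P{\left(L \right)} = -3 + \sqrt{2} \sqrt{L}$ ($P{\left(L \right)} = -3 + \sqrt{L + L} = -3 + \sqrt{2 L} = -3 + \sqrt{2} \sqrt{L}$)
$P{\left(50 - -11 \right)} - G{\left(-111,121 \right)} = \left(-3 + \sqrt{2} \sqrt{50 - -11}\right) - \frac{121 + \frac{1}{2} \left(-111\right)}{-111} = \left(-3 + \sqrt{2} \sqrt{50 + 11}\right) - - \frac{121 - \frac{111}{2}}{111} = \left(-3 + \sqrt{2} \sqrt{61}\right) - \left(- \frac{1}{111}\right) \frac{131}{2} = \left(-3 + \sqrt{122}\right) - - \frac{131}{222} = \left(-3 + \sqrt{122}\right) + \frac{131}{222} = - \frac{535}{222} + \sqrt{122}$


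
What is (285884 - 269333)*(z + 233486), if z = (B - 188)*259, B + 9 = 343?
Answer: 4490286300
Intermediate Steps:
B = 334 (B = -9 + 343 = 334)
z = 37814 (z = (334 - 188)*259 = 146*259 = 37814)
(285884 - 269333)*(z + 233486) = (285884 - 269333)*(37814 + 233486) = 16551*271300 = 4490286300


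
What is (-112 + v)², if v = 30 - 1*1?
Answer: 6889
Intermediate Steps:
v = 29 (v = 30 - 1 = 29)
(-112 + v)² = (-112 + 29)² = (-83)² = 6889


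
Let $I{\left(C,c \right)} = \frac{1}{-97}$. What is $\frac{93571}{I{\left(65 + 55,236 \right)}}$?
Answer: $-9076387$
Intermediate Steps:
$I{\left(C,c \right)} = - \frac{1}{97}$
$\frac{93571}{I{\left(65 + 55,236 \right)}} = \frac{93571}{- \frac{1}{97}} = 93571 \left(-97\right) = -9076387$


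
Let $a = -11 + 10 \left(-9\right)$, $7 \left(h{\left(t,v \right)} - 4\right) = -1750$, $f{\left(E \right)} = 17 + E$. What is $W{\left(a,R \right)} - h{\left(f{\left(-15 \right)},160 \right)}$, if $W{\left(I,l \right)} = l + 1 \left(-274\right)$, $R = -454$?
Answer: $-482$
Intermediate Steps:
$h{\left(t,v \right)} = -246$ ($h{\left(t,v \right)} = 4 + \frac{1}{7} \left(-1750\right) = 4 - 250 = -246$)
$a = -101$ ($a = -11 - 90 = -101$)
$W{\left(I,l \right)} = -274 + l$ ($W{\left(I,l \right)} = l - 274 = -274 + l$)
$W{\left(a,R \right)} - h{\left(f{\left(-15 \right)},160 \right)} = \left(-274 - 454\right) - -246 = -728 + 246 = -482$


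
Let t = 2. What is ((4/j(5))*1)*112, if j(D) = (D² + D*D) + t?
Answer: 112/13 ≈ 8.6154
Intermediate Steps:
j(D) = 2 + 2*D² (j(D) = (D² + D*D) + 2 = (D² + D²) + 2 = 2*D² + 2 = 2 + 2*D²)
((4/j(5))*1)*112 = ((4/(2 + 2*5²))*1)*112 = ((4/(2 + 2*25))*1)*112 = ((4/(2 + 50))*1)*112 = ((4/52)*1)*112 = ((4*(1/52))*1)*112 = ((1/13)*1)*112 = (1/13)*112 = 112/13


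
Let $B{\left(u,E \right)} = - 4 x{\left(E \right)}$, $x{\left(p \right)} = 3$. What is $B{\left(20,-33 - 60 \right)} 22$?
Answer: $-264$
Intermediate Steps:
$B{\left(u,E \right)} = -12$ ($B{\left(u,E \right)} = \left(-4\right) 3 = -12$)
$B{\left(20,-33 - 60 \right)} 22 = \left(-12\right) 22 = -264$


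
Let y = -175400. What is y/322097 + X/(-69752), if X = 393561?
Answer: -138999318217/22466909944 ≈ -6.1868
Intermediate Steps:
y/322097 + X/(-69752) = -175400/322097 + 393561/(-69752) = -175400*1/322097 + 393561*(-1/69752) = -175400/322097 - 393561/69752 = -138999318217/22466909944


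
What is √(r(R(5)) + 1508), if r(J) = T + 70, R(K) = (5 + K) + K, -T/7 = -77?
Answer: √2117 ≈ 46.011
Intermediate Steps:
T = 539 (T = -7*(-77) = 539)
R(K) = 5 + 2*K
r(J) = 609 (r(J) = 539 + 70 = 609)
√(r(R(5)) + 1508) = √(609 + 1508) = √2117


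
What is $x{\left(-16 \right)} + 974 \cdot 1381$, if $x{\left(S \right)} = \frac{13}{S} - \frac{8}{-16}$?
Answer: $\frac{21521499}{16} \approx 1.3451 \cdot 10^{6}$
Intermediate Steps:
$x{\left(S \right)} = \frac{1}{2} + \frac{13}{S}$ ($x{\left(S \right)} = \frac{13}{S} - - \frac{1}{2} = \frac{13}{S} + \frac{1}{2} = \frac{1}{2} + \frac{13}{S}$)
$x{\left(-16 \right)} + 974 \cdot 1381 = \frac{26 - 16}{2 \left(-16\right)} + 974 \cdot 1381 = \frac{1}{2} \left(- \frac{1}{16}\right) 10 + 1345094 = - \frac{5}{16} + 1345094 = \frac{21521499}{16}$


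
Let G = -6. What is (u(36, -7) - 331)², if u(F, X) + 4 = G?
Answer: 116281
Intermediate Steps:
u(F, X) = -10 (u(F, X) = -4 - 6 = -10)
(u(36, -7) - 331)² = (-10 - 331)² = (-341)² = 116281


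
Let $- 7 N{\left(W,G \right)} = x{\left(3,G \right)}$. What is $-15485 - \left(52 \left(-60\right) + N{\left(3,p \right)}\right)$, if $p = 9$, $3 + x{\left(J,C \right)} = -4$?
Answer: $-12366$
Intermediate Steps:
$x{\left(J,C \right)} = -7$ ($x{\left(J,C \right)} = -3 - 4 = -7$)
$N{\left(W,G \right)} = 1$ ($N{\left(W,G \right)} = \left(- \frac{1}{7}\right) \left(-7\right) = 1$)
$-15485 - \left(52 \left(-60\right) + N{\left(3,p \right)}\right) = -15485 - \left(52 \left(-60\right) + 1\right) = -15485 - \left(-3120 + 1\right) = -15485 - -3119 = -15485 + 3119 = -12366$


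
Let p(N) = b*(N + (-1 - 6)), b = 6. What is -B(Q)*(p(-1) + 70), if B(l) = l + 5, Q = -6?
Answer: 22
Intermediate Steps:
B(l) = 5 + l
p(N) = -42 + 6*N (p(N) = 6*(N + (-1 - 6)) = 6*(N - 7) = 6*(-7 + N) = -42 + 6*N)
-B(Q)*(p(-1) + 70) = -(5 - 6)*((-42 + 6*(-1)) + 70) = -(-1)*((-42 - 6) + 70) = -(-1)*(-48 + 70) = -(-1)*22 = -1*(-22) = 22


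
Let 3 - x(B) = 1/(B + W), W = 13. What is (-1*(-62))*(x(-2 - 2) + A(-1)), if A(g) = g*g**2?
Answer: 1054/9 ≈ 117.11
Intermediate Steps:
A(g) = g**3
x(B) = 3 - 1/(13 + B) (x(B) = 3 - 1/(B + 13) = 3 - 1/(13 + B))
(-1*(-62))*(x(-2 - 2) + A(-1)) = (-1*(-62))*((38 + 3*(-2 - 2))/(13 + (-2 - 2)) + (-1)**3) = 62*((38 + 3*(-4))/(13 - 4) - 1) = 62*((38 - 12)/9 - 1) = 62*((1/9)*26 - 1) = 62*(26/9 - 1) = 62*(17/9) = 1054/9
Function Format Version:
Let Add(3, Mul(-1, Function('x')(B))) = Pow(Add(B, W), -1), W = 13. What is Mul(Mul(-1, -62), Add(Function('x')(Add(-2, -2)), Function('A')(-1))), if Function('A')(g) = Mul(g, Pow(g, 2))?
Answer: Rational(1054, 9) ≈ 117.11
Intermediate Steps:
Function('A')(g) = Pow(g, 3)
Function('x')(B) = Add(3, Mul(-1, Pow(Add(13, B), -1))) (Function('x')(B) = Add(3, Mul(-1, Pow(Add(B, 13), -1))) = Add(3, Mul(-1, Pow(Add(13, B), -1))))
Mul(Mul(-1, -62), Add(Function('x')(Add(-2, -2)), Function('A')(-1))) = Mul(Mul(-1, -62), Add(Mul(Pow(Add(13, Add(-2, -2)), -1), Add(38, Mul(3, Add(-2, -2)))), Pow(-1, 3))) = Mul(62, Add(Mul(Pow(Add(13, -4), -1), Add(38, Mul(3, -4))), -1)) = Mul(62, Add(Mul(Pow(9, -1), Add(38, -12)), -1)) = Mul(62, Add(Mul(Rational(1, 9), 26), -1)) = Mul(62, Add(Rational(26, 9), -1)) = Mul(62, Rational(17, 9)) = Rational(1054, 9)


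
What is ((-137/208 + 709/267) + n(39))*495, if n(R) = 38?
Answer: 366508065/18512 ≈ 19798.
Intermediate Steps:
((-137/208 + 709/267) + n(39))*495 = ((-137/208 + 709/267) + 38)*495 = (110893/55536 + 38)*495 = (2221261/55536)*495 = 366508065/18512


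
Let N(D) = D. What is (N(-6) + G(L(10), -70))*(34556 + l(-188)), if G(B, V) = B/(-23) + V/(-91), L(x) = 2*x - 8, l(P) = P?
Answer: -59112960/299 ≈ -1.9770e+5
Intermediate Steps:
L(x) = -8 + 2*x
G(B, V) = -B/23 - V/91 (G(B, V) = B*(-1/23) + V*(-1/91) = -B/23 - V/91)
(N(-6) + G(L(10), -70))*(34556 + l(-188)) = (-6 + (-(-8 + 2*10)/23 - 1/91*(-70)))*(34556 - 188) = (-6 + (-(-8 + 20)/23 + 10/13))*34368 = (-6 + (-1/23*12 + 10/13))*34368 = (-6 + (-12/23 + 10/13))*34368 = (-6 + 74/299)*34368 = -1720/299*34368 = -59112960/299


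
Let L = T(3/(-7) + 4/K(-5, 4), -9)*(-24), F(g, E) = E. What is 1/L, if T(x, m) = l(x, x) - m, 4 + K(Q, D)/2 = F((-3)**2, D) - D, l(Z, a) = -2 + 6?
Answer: -1/312 ≈ -0.0032051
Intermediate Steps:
l(Z, a) = 4
K(Q, D) = -8 (K(Q, D) = -8 + 2*(D - D) = -8 + 2*0 = -8 + 0 = -8)
T(x, m) = 4 - m
L = -312 (L = (4 - 1*(-9))*(-24) = (4 + 9)*(-24) = 13*(-24) = -312)
1/L = 1/(-312) = -1/312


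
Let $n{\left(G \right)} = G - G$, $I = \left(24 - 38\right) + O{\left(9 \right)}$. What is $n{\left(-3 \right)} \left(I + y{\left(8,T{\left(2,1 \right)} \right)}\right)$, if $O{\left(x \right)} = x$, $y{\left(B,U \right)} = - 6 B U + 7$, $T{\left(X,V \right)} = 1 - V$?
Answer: $0$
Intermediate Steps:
$y{\left(B,U \right)} = 7 - 6 B U$ ($y{\left(B,U \right)} = - 6 B U + 7 = 7 - 6 B U$)
$I = -5$ ($I = \left(24 - 38\right) + 9 = -14 + 9 = -5$)
$n{\left(G \right)} = 0$
$n{\left(-3 \right)} \left(I + y{\left(8,T{\left(2,1 \right)} \right)}\right) = 0 \left(-5 + \left(7 - 48 \left(1 - 1\right)\right)\right) = 0 \left(-5 + \left(7 - 48 \cdot 0\right)\right) = 0 \left(-5 + \left(7 + 0\right)\right) = 0 \left(-5 + 7\right) = 0 \cdot 2 = 0$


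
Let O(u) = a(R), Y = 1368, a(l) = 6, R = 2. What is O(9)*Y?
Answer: 8208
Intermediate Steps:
O(u) = 6
O(9)*Y = 6*1368 = 8208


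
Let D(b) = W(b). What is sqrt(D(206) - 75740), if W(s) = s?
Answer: I*sqrt(75534) ≈ 274.83*I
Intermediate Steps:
D(b) = b
sqrt(D(206) - 75740) = sqrt(206 - 75740) = sqrt(-75534) = I*sqrt(75534)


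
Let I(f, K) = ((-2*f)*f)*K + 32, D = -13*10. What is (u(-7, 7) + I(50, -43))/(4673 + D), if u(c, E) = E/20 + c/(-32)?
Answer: 34405211/726880 ≈ 47.333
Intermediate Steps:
D = -130
I(f, K) = 32 - 2*K*f**2 (I(f, K) = (-2*f**2)*K + 32 = -2*K*f**2 + 32 = 32 - 2*K*f**2)
u(c, E) = -c/32 + E/20 (u(c, E) = E*(1/20) + c*(-1/32) = E/20 - c/32 = -c/32 + E/20)
(u(-7, 7) + I(50, -43))/(4673 + D) = ((-1/32*(-7) + (1/20)*7) + (32 - 2*(-43)*50**2))/(4673 - 130) = ((7/32 + 7/20) + (32 - 2*(-43)*2500))/4543 = (91/160 + (32 + 215000))*(1/4543) = (91/160 + 215032)*(1/4543) = (34405211/160)*(1/4543) = 34405211/726880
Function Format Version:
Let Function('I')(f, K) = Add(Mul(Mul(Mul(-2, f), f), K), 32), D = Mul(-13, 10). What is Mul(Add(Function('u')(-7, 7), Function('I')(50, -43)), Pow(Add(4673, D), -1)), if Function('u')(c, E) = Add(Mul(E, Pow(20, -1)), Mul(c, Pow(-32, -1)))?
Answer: Rational(34405211, 726880) ≈ 47.333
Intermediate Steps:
D = -130
Function('I')(f, K) = Add(32, Mul(-2, K, Pow(f, 2))) (Function('I')(f, K) = Add(Mul(Mul(-2, Pow(f, 2)), K), 32) = Add(Mul(-2, K, Pow(f, 2)), 32) = Add(32, Mul(-2, K, Pow(f, 2))))
Function('u')(c, E) = Add(Mul(Rational(-1, 32), c), Mul(Rational(1, 20), E)) (Function('u')(c, E) = Add(Mul(E, Rational(1, 20)), Mul(c, Rational(-1, 32))) = Add(Mul(Rational(1, 20), E), Mul(Rational(-1, 32), c)) = Add(Mul(Rational(-1, 32), c), Mul(Rational(1, 20), E)))
Mul(Add(Function('u')(-7, 7), Function('I')(50, -43)), Pow(Add(4673, D), -1)) = Mul(Add(Add(Mul(Rational(-1, 32), -7), Mul(Rational(1, 20), 7)), Add(32, Mul(-2, -43, Pow(50, 2)))), Pow(Add(4673, -130), -1)) = Mul(Add(Add(Rational(7, 32), Rational(7, 20)), Add(32, Mul(-2, -43, 2500))), Pow(4543, -1)) = Mul(Add(Rational(91, 160), Add(32, 215000)), Rational(1, 4543)) = Mul(Add(Rational(91, 160), 215032), Rational(1, 4543)) = Mul(Rational(34405211, 160), Rational(1, 4543)) = Rational(34405211, 726880)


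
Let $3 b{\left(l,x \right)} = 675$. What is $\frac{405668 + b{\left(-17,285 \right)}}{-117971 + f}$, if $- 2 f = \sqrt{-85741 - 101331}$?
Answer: $- \frac{47883603103}{13917203609} + \frac{1623572 i \sqrt{2923}}{13917203609} \approx -3.4406 + 0.0063072 i$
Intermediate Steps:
$b{\left(l,x \right)} = 225$ ($b{\left(l,x \right)} = \frac{1}{3} \cdot 675 = 225$)
$f = - 4 i \sqrt{2923}$ ($f = - \frac{\sqrt{-85741 - 101331}}{2} = - \frac{\sqrt{-187072}}{2} = - \frac{8 i \sqrt{2923}}{2} = - 4 i \sqrt{2923} \approx - 216.26 i$)
$\frac{405668 + b{\left(-17,285 \right)}}{-117971 + f} = \frac{405668 + 225}{-117971 - 4 i \sqrt{2923}} = \frac{405893}{-117971 - 4 i \sqrt{2923}}$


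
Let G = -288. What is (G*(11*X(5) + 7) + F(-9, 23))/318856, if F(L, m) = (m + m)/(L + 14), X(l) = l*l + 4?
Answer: -234697/797140 ≈ -0.29442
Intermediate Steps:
X(l) = 4 + l² (X(l) = l² + 4 = 4 + l²)
F(L, m) = 2*m/(14 + L) (F(L, m) = (2*m)/(14 + L) = 2*m/(14 + L))
(G*(11*X(5) + 7) + F(-9, 23))/318856 = (-288*(11*(4 + 5²) + 7) + 2*23/(14 - 9))/318856 = (-288*(11*(4 + 25) + 7) + 2*23/5)*(1/318856) = (-288*(11*29 + 7) + 2*23*(⅕))*(1/318856) = (-288*(319 + 7) + 46/5)*(1/318856) = (-288*326 + 46/5)*(1/318856) = (-93888 + 46/5)*(1/318856) = -469394/5*1/318856 = -234697/797140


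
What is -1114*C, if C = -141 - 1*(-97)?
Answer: 49016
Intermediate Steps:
C = -44 (C = -141 + 97 = -44)
-1114*C = -1114*(-44) = 49016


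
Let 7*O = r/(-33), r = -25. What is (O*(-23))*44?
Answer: -2300/21 ≈ -109.52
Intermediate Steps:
O = 25/231 (O = (-25/(-33))/7 = (-25*(-1/33))/7 = (⅐)*(25/33) = 25/231 ≈ 0.10823)
(O*(-23))*44 = ((25/231)*(-23))*44 = -575/231*44 = -2300/21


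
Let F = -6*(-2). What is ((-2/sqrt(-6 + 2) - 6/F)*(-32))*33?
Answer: 528 - 1056*I ≈ 528.0 - 1056.0*I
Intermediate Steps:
F = 12
((-2/sqrt(-6 + 2) - 6/F)*(-32))*33 = ((-2/sqrt(-6 + 2) - 6/12)*(-32))*33 = ((-2*(-I/2) - 6*1/12)*(-32))*33 = ((-2*(-I/2) - 1/2)*(-32))*33 = ((-(-1)*I - 1/2)*(-32))*33 = ((I - 1/2)*(-32))*33 = ((-1/2 + I)*(-32))*33 = (16 - 32*I)*33 = 528 - 1056*I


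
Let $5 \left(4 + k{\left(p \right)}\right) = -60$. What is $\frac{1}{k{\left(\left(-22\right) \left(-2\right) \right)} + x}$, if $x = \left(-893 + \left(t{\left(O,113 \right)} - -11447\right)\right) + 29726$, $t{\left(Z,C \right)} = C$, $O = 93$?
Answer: $\frac{1}{40377} \approx 2.4767 \cdot 10^{-5}$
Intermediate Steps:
$k{\left(p \right)} = -16$ ($k{\left(p \right)} = -4 + \frac{1}{5} \left(-60\right) = -4 - 12 = -16$)
$x = 40393$ ($x = \left(-893 + \left(113 - -11447\right)\right) + 29726 = \left(-893 + \left(113 + 11447\right)\right) + 29726 = \left(-893 + 11560\right) + 29726 = 10667 + 29726 = 40393$)
$\frac{1}{k{\left(\left(-22\right) \left(-2\right) \right)} + x} = \frac{1}{-16 + 40393} = \frac{1}{40377}$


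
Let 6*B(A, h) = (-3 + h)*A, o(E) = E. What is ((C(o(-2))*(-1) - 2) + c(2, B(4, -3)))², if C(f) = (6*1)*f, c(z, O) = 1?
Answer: 121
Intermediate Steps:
B(A, h) = A*(-3 + h)/6 (B(A, h) = ((-3 + h)*A)/6 = (A*(-3 + h))/6 = A*(-3 + h)/6)
C(f) = 6*f
((C(o(-2))*(-1) - 2) + c(2, B(4, -3)))² = (((6*(-2))*(-1) - 2) + 1)² = ((-12*(-1) - 2) + 1)² = ((12 - 2) + 1)² = (10 + 1)² = 11² = 121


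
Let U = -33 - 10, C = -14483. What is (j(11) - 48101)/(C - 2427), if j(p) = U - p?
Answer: 9631/3382 ≈ 2.8477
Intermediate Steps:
U = -43
j(p) = -43 - p
(j(11) - 48101)/(C - 2427) = ((-43 - 1*11) - 48101)/(-14483 - 2427) = ((-43 - 11) - 48101)/(-16910) = (-54 - 48101)*(-1/16910) = -48155*(-1/16910) = 9631/3382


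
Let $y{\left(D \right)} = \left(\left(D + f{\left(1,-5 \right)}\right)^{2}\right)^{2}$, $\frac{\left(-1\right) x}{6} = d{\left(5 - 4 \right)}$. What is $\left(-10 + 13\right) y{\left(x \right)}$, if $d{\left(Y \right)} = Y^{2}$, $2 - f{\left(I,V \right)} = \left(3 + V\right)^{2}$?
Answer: $12288$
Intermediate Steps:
$f{\left(I,V \right)} = 2 - \left(3 + V\right)^{2}$
$x = -6$ ($x = - 6 \left(5 - 4\right)^{2} = - 6 \cdot 1^{2} = \left(-6\right) 1 = -6$)
$y{\left(D \right)} = \left(-2 + D\right)^{4}$ ($y{\left(D \right)} = \left(\left(D + \left(2 - \left(3 - 5\right)^{2}\right)\right)^{2}\right)^{2} = \left(\left(D + \left(2 - \left(-2\right)^{2}\right)\right)^{2}\right)^{2} = \left(\left(D + \left(2 - 4\right)\right)^{2}\right)^{2} = \left(\left(D - 2\right)^{2}\right)^{2} = \left(\left(-2 + D\right)^{2}\right)^{2} = \left(-2 + D\right)^{4}$)
$\left(-10 + 13\right) y{\left(x \right)} = \left(-10 + 13\right) \left(-2 - 6\right)^{4} = 3 \left(-8\right)^{4} = 3 \cdot 4096 = 12288$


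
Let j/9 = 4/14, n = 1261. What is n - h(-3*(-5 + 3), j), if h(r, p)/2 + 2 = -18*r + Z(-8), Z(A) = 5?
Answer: 1471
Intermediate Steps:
j = 18/7 (j = 9*(4/14) = 9*(4*(1/14)) = 9*(2/7) = 18/7 ≈ 2.5714)
h(r, p) = 6 - 36*r (h(r, p) = -4 + 2*(-18*r + 5) = -4 + 2*(5 - 18*r) = -4 + (10 - 36*r) = 6 - 36*r)
n - h(-3*(-5 + 3), j) = 1261 - (6 - (-108)*(-5 + 3)) = 1261 - (6 - (-108)*(-2)) = 1261 - (6 - 36*6) = 1261 - (6 - 216) = 1261 - 1*(-210) = 1261 + 210 = 1471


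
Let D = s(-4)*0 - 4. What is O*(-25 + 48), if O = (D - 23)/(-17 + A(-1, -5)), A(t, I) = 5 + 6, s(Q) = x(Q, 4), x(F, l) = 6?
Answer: 207/2 ≈ 103.50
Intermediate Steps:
s(Q) = 6
A(t, I) = 11
D = -4 (D = 6*0 - 4 = 0 - 4 = -4)
O = 9/2 (O = (-4 - 23)/(-17 + 11) = -27/(-6) = -27*(-1/6) = 9/2 ≈ 4.5000)
O*(-25 + 48) = 9*(-25 + 48)/2 = (9/2)*23 = 207/2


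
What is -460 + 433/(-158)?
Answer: -73113/158 ≈ -462.74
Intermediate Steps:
-460 + 433/(-158) = -460 - 1/158*433 = -460 - 433/158 = -73113/158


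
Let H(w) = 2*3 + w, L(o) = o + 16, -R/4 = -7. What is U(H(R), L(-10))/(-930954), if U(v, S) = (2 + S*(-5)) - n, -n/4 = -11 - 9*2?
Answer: 24/155159 ≈ 0.00015468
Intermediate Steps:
R = 28 (R = -4*(-7) = 28)
L(o) = 16 + o
n = 116 (n = -4*(-11 - 9*2) = -4*(-11 - 18) = -4*(-29) = 116)
H(w) = 6 + w
U(v, S) = -114 - 5*S (U(v, S) = (2 + S*(-5)) - 1*116 = (2 - 5*S) - 116 = -114 - 5*S)
U(H(R), L(-10))/(-930954) = (-114 - 5*(16 - 10))/(-930954) = (-114 - 5*6)*(-1/930954) = (-114 - 30)*(-1/930954) = -144*(-1/930954) = 24/155159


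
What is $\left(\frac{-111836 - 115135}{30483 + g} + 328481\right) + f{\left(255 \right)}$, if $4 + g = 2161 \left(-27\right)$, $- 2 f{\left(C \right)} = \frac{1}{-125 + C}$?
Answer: $\frac{148757949792}{452855} \approx 3.2849 \cdot 10^{5}$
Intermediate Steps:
$f{\left(C \right)} = - \frac{1}{2 \left(-125 + C\right)}$
$g = -58351$ ($g = -4 + 2161 \left(-27\right) = -4 - 58347 = -58351$)
$\left(\frac{-111836 - 115135}{30483 + g} + 328481\right) + f{\left(255 \right)} = \left(\frac{-111836 - 115135}{30483 - 58351} + 328481\right) - \frac{1}{-250 + 2 \cdot 255} = \left(- \frac{226971}{-27868} + 328481\right) - \frac{1}{-250 + 510} = \left(\left(-226971\right) \left(- \frac{1}{27868}\right) + 328481\right) - \frac{1}{260} = \left(\frac{226971}{27868} + 328481\right) - \frac{1}{260} = \frac{9154335479}{27868} - \frac{1}{260} = \frac{148757949792}{452855}$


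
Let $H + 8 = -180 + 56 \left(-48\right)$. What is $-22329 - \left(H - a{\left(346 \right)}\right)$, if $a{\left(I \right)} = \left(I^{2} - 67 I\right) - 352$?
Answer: $76729$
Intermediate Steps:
$a{\left(I \right)} = -352 + I^{2} - 67 I$
$H = -2876$ ($H = -8 + \left(-180 + 56 \left(-48\right)\right) = -8 - 2868 = -2876$)
$-22329 - \left(H - a{\left(346 \right)}\right) = -22329 - -99058 = -22329 + \left(\left(-352 + 119716 - 23182\right) + 2876\right) = -22329 + \left(96182 + 2876\right) = -22329 + 99058 = 76729$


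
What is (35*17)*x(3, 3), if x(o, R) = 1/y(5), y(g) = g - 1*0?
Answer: 119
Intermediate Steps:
y(g) = g (y(g) = g + 0 = g)
x(o, R) = ⅕ (x(o, R) = 1/5 = ⅕)
(35*17)*x(3, 3) = (35*17)*(⅕) = 595*(⅕) = 119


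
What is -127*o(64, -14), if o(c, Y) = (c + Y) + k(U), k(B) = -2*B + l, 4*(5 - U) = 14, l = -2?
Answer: -5715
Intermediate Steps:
U = 3/2 (U = 5 - ¼*14 = 5 - 7/2 = 3/2 ≈ 1.5000)
k(B) = -2 - 2*B (k(B) = -2*B - 2 = -2 - 2*B)
o(c, Y) = -5 + Y + c (o(c, Y) = (c + Y) + (-2 - 2*3/2) = (Y + c) + (-2 - 3) = (Y + c) - 5 = -5 + Y + c)
-127*o(64, -14) = -127*(-5 - 14 + 64) = -127*45 = -5715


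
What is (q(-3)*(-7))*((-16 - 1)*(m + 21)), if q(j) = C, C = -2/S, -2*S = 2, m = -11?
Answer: 2380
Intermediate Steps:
S = -1 (S = -½*2 = -1)
C = 2 (C = -2/(-1) = -2*(-1) = 2)
q(j) = 2
(q(-3)*(-7))*((-16 - 1)*(m + 21)) = (2*(-7))*((-16 - 1)*(-11 + 21)) = -(-238)*10 = -14*(-170) = 2380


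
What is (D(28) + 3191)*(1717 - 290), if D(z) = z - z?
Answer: 4553557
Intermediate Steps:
D(z) = 0
(D(28) + 3191)*(1717 - 290) = (0 + 3191)*(1717 - 290) = 3191*1427 = 4553557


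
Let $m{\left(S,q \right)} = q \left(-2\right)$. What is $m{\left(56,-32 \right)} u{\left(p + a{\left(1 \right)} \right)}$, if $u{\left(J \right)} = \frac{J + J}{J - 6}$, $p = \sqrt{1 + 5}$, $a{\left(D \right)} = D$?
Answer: $- \frac{1408}{19} - \frac{768 \sqrt{6}}{19} \approx -173.12$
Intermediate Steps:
$m{\left(S,q \right)} = - 2 q$
$p = \sqrt{6} \approx 2.4495$
$u{\left(J \right)} = \frac{2 J}{-6 + J}$ ($u{\left(J \right)} = \frac{2 J}{J - 6} = \frac{2 J}{-6 + J}$)
$m{\left(56,-32 \right)} u{\left(p + a{\left(1 \right)} \right)} = \left(-2\right) \left(-32\right) \frac{2 \left(\sqrt{6} + 1\right)}{-6 + \left(\sqrt{6} + 1\right)} = 64 \frac{2 \left(1 + \sqrt{6}\right)}{-6 + \left(1 + \sqrt{6}\right)} = 64 \frac{2 \left(1 + \sqrt{6}\right)}{-5 + \sqrt{6}} = \frac{128 \left(1 + \sqrt{6}\right)}{-5 + \sqrt{6}}$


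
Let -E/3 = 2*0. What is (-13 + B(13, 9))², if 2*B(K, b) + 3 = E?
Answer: 841/4 ≈ 210.25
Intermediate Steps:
E = 0 (E = -6*0 = -3*0 = 0)
B(K, b) = -3/2 (B(K, b) = -3/2 + (½)*0 = -3/2 + 0 = -3/2)
(-13 + B(13, 9))² = (-13 - 3/2)² = (-29/2)² = 841/4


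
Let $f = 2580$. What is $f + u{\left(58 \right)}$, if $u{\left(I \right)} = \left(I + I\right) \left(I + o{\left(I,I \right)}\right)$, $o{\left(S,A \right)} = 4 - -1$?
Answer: $9888$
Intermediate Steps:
$o{\left(S,A \right)} = 5$ ($o{\left(S,A \right)} = 4 + 1 = 5$)
$u{\left(I \right)} = 2 I \left(5 + I\right)$ ($u{\left(I \right)} = \left(I + I\right) \left(I + 5\right) = 2 I \left(5 + I\right)$)
$f + u{\left(58 \right)} = 2580 + 2 \cdot 58 \left(5 + 58\right) = 2580 + 2 \cdot 58 \cdot 63 = 2580 + 7308 = 9888$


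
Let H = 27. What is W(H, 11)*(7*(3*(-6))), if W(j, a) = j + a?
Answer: -4788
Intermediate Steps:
W(j, a) = a + j
W(H, 11)*(7*(3*(-6))) = (11 + 27)*(7*(3*(-6))) = 38*(7*(-18)) = 38*(-126) = -4788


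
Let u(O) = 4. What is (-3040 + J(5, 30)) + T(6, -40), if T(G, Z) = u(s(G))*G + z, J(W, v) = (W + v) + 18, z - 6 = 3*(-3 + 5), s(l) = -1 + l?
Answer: -2951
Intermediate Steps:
z = 12 (z = 6 + 3*(-3 + 5) = 6 + 3*2 = 6 + 6 = 12)
J(W, v) = 18 + W + v
T(G, Z) = 12 + 4*G (T(G, Z) = 4*G + 12 = 12 + 4*G)
(-3040 + J(5, 30)) + T(6, -40) = (-3040 + (18 + 5 + 30)) + (12 + 4*6) = (-3040 + 53) + (12 + 24) = -2987 + 36 = -2951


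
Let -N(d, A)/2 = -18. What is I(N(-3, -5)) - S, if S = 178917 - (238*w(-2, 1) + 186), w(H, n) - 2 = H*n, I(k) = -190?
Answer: -178921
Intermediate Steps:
N(d, A) = 36 (N(d, A) = -2*(-18) = 36)
w(H, n) = 2 + H*n
S = 178731 (S = 178917 - (238*(2 - 2*1) + 186) = 178917 - (238*(2 - 2) + 186) = 178917 - (238*0 + 186) = 178917 - (0 + 186) = 178917 - 1*186 = 178917 - 186 = 178731)
I(N(-3, -5)) - S = -190 - 1*178731 = -190 - 178731 = -178921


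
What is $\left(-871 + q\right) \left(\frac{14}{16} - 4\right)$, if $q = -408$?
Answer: $\frac{31975}{8} \approx 3996.9$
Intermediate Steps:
$\left(-871 + q\right) \left(\frac{14}{16} - 4\right) = \left(-871 - 408\right) \left(\frac{14}{16} - 4\right) = - 1279 \left(14 \cdot \frac{1}{16} - 4\right) = - 1279 \left(\frac{7}{8} - 4\right) = \left(-1279\right) \left(- \frac{25}{8}\right) = \frac{31975}{8}$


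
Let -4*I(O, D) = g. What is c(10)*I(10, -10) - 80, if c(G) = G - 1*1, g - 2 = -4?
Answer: -151/2 ≈ -75.500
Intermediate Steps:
g = -2 (g = 2 - 4 = -2)
c(G) = -1 + G (c(G) = G - 1 = -1 + G)
I(O, D) = ½ (I(O, D) = -¼*(-2) = ½)
c(10)*I(10, -10) - 80 = (-1 + 10)*(½) - 80 = 9*(½) - 80 = 9/2 - 80 = -151/2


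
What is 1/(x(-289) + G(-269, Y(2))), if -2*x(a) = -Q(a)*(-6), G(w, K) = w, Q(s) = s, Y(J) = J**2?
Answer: 1/598 ≈ 0.0016722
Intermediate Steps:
x(a) = -3*a (x(a) = -(-a)*(-6)/2 = -3*a)
1/(x(-289) + G(-269, Y(2))) = 1/(-3*(-289) - 269) = 1/(867 - 269) = 1/598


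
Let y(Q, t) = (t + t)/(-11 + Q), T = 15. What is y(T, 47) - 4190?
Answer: -8333/2 ≈ -4166.5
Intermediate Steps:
y(Q, t) = 2*t/(-11 + Q) (y(Q, t) = (2*t)/(-11 + Q) = 2*t/(-11 + Q))
y(T, 47) - 4190 = 2*47/(-11 + 15) - 4190 = 2*47/4 - 4190 = 2*47*(¼) - 4190 = 47/2 - 4190 = -8333/2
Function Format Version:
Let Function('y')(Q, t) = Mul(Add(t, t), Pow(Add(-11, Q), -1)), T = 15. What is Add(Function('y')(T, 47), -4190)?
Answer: Rational(-8333, 2) ≈ -4166.5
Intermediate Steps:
Function('y')(Q, t) = Mul(2, t, Pow(Add(-11, Q), -1)) (Function('y')(Q, t) = Mul(Mul(2, t), Pow(Add(-11, Q), -1)) = Mul(2, t, Pow(Add(-11, Q), -1)))
Add(Function('y')(T, 47), -4190) = Add(Mul(2, 47, Pow(Add(-11, 15), -1)), -4190) = Add(Mul(2, 47, Pow(4, -1)), -4190) = Add(Mul(2, 47, Rational(1, 4)), -4190) = Add(Rational(47, 2), -4190) = Rational(-8333, 2)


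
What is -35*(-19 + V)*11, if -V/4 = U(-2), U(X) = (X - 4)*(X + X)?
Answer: 44275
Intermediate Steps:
U(X) = 2*X*(-4 + X) (U(X) = (-4 + X)*(2*X) = 2*X*(-4 + X))
V = -96 (V = -8*(-2)*(-4 - 2) = -8*(-2)*(-6) = -4*24 = -96)
-35*(-19 + V)*11 = -35*(-19 - 96)*11 = -35*(-115)*11 = 4025*11 = 44275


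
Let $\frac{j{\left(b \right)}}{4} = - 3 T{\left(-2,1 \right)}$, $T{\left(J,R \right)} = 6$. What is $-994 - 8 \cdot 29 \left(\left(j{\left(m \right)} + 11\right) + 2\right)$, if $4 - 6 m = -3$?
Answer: $12694$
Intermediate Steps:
$m = \frac{7}{6}$ ($m = \frac{2}{3} - - \frac{1}{2} = \frac{2}{3} + \frac{1}{2} = \frac{7}{6} \approx 1.1667$)
$j{\left(b \right)} = -72$ ($j{\left(b \right)} = 4 \left(\left(-3\right) 6\right) = 4 \left(-18\right) = -72$)
$-994 - 8 \cdot 29 \left(\left(j{\left(m \right)} + 11\right) + 2\right) = -994 - 8 \cdot 29 \left(\left(-72 + 11\right) + 2\right) = -994 - 232 \left(-61 + 2\right) = -994 - 232 \left(-59\right) = -994 - -13688 = -994 + 13688 = 12694$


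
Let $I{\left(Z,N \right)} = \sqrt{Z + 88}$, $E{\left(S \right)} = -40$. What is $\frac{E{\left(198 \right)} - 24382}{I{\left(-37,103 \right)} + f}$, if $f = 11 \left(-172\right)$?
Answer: $\frac{46206424}{3579613} + \frac{24422 \sqrt{51}}{3579613} \approx 12.957$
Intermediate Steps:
$I{\left(Z,N \right)} = \sqrt{88 + Z}$
$f = -1892$
$\frac{E{\left(198 \right)} - 24382}{I{\left(-37,103 \right)} + f} = \frac{-40 - 24382}{\sqrt{88 - 37} - 1892} = - \frac{24422}{\sqrt{51} - 1892} = - \frac{24422}{-1892 + \sqrt{51}}$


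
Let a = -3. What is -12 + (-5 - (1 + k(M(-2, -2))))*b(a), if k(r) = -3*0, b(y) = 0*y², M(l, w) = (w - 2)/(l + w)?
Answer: -12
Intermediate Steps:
M(l, w) = (-2 + w)/(l + w)
b(y) = 0
k(r) = 0
-12 + (-5 - (1 + k(M(-2, -2))))*b(a) = -12 + (-5 - (1 + 0))*0 = -12 + (-5 - 1*1)*0 = -12 + (-5 - 1)*0 = -12 - 6*0 = -12 + 0 = -12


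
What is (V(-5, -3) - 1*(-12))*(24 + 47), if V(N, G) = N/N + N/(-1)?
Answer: 1278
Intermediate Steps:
V(N, G) = 1 - N (V(N, G) = 1 + N*(-1) = 1 - N)
(V(-5, -3) - 1*(-12))*(24 + 47) = ((1 - 1*(-5)) - 1*(-12))*(24 + 47) = ((1 + 5) + 12)*71 = (6 + 12)*71 = 18*71 = 1278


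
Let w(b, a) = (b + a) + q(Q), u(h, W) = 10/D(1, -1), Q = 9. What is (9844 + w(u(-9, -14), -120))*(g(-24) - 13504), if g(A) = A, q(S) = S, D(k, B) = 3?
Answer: -395139352/3 ≈ -1.3171e+8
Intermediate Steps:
u(h, W) = 10/3
w(b, a) = 9 + a + b (w(b, a) = (b + a) + 9 = (a + b) + 9 = 9 + a + b)
(9844 + w(u(-9, -14), -120))*(g(-24) - 13504) = (9844 + (9 - 120 + 10/3))*(-24 - 13504) = (9844 - 323/3)*(-13528) = (29209/3)*(-13528) = -395139352/3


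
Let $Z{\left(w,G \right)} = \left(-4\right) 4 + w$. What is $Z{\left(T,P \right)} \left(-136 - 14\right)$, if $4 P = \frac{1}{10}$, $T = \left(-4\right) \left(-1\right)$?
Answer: $1800$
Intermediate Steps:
$T = 4$
$P = \frac{1}{40}$ ($P = \frac{1}{4 \cdot 10} = \frac{1}{4} \cdot \frac{1}{10} = \frac{1}{40} \approx 0.025$)
$Z{\left(w,G \right)} = -16 + w$
$Z{\left(T,P \right)} \left(-136 - 14\right) = \left(-16 + 4\right) \left(-136 - 14\right) = \left(-12\right) \left(-150\right) = 1800$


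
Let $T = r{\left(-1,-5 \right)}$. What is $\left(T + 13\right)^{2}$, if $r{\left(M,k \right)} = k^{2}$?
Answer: $1444$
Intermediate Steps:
$T = 25$ ($T = \left(-5\right)^{2} = 25$)
$\left(T + 13\right)^{2} = \left(25 + 13\right)^{2} = 38^{2} = 1444$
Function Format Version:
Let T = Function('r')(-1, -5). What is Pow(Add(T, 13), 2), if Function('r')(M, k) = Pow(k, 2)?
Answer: 1444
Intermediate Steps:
T = 25 (T = Pow(-5, 2) = 25)
Pow(Add(T, 13), 2) = Pow(Add(25, 13), 2) = Pow(38, 2) = 1444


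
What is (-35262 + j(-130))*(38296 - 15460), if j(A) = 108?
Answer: -802776744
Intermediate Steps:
(-35262 + j(-130))*(38296 - 15460) = (-35262 + 108)*(38296 - 15460) = -35154*22836 = -802776744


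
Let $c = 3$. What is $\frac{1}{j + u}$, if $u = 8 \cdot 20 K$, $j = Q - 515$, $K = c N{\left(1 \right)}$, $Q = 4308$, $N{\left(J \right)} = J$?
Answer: $\frac{1}{4273} \approx 0.00023403$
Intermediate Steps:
$K = 3$ ($K = 3 \cdot 1 = 3$)
$j = 3793$ ($j = 4308 - 515 = 3793$)
$u = 480$ ($u = 8 \cdot 20 \cdot 3 = 160 \cdot 3 = 480$)
$\frac{1}{j + u} = \frac{1}{3793 + 480} = \frac{1}{4273}$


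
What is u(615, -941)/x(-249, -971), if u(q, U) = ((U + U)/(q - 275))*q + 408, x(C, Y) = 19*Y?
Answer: 101871/627266 ≈ 0.16240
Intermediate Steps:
u(q, U) = 408 + 2*U*q/(-275 + q) (u(q, U) = ((2*U)/(-275 + q))*q + 408 = (2*U/(-275 + q))*q + 408 = 2*U*q/(-275 + q) + 408 = 408 + 2*U*q/(-275 + q))
u(615, -941)/x(-249, -971) = (2*(-56100 + 204*615 - 941*615)/(-275 + 615))/((19*(-971))) = (2*(-56100 + 125460 - 578715)/340)/(-18449) = (2*(1/340)*(-509355))*(-1/18449) = -101871/34*(-1/18449) = 101871/627266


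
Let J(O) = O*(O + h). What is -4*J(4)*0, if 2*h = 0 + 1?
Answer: 0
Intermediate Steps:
h = ½ (h = (0 + 1)/2 = (½)*1 = ½ ≈ 0.50000)
J(O) = O*(½ + O) (J(O) = O*(O + ½) = O*(½ + O))
-4*J(4)*0 = -16*(½ + 4)*0 = -16*9/2*0 = -4*18*0 = -72*0 = 0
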